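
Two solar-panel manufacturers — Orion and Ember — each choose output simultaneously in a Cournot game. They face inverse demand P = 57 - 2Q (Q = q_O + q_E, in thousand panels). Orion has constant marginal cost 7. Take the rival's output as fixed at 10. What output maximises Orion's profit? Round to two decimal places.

7.50

With the rival's output fixed at 10, Orion's profit is π_O = (57 - 2·10 - 2q_O)q_O - (7q_O) = (37 - 2q_O)q_O - (7q_O).
∂π_O/∂q_O = 30 - 4q_O = 0, so q_O = 15/2.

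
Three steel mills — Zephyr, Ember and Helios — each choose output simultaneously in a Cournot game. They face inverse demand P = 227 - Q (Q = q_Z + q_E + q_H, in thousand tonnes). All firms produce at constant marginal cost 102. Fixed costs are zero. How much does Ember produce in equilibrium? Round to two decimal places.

Each firm earns π_i = (227 - Q)q_i - 102q_i.
Setting ∂π_i/∂q_i = 0 with rivals' quantities fixed: 125 - 2q_i - Σ_{j≠i} q_j = 0.
With identical firms every q_j equals q_i, so Σ_{j≠i} q_j = 2q_i and 125 = 4q_i, giving q_i = 125/4.

31.25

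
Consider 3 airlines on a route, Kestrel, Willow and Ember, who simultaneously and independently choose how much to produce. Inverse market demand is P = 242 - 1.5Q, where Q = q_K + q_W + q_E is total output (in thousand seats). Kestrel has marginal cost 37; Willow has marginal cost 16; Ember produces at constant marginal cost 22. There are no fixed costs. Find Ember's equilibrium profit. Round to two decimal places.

Kestrel's profit: π_K = (242 - 1.5Q)q_K - (37q_K). Setting ∂π_K/∂q_K = 0: 205 - 3q_K - (3/2)(q_W + q_E) = 0.
Willow's profit: π_W = (242 - 1.5Q)q_W - (16q_W). Setting ∂π_W/∂q_W = 0: 226 - 3q_W - (3/2)(q_K + q_E) = 0.
Ember's first-order condition: 220 - 3q_E - (3/2)(q_K + q_W) = 0.
Summing all 3 equations gives 651 − 6Q = 0, hence Q = 217/2.
Back-substituting: q_K = (205 − 651/4)/(3/2) = 169/6, q_W = (226 − 651/4)/(3/2) = 253/6, q_E = (220 − 651/4)/(3/2) = 229/6.
Price P = 242 - (3/2)·(217/2) = 317/4.
Ember's profit: (317/4 - 22)·(229/6) = 2185.0417.

2185.04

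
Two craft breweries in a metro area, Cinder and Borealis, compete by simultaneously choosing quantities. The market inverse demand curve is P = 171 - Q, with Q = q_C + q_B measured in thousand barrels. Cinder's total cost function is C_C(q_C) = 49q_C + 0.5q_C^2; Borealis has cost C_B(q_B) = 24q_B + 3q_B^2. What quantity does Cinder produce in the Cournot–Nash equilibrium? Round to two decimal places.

36.04

Cinder's profit: π_C = (171 - Q)q_C - (49q_C + (1/2)q_C²). Setting ∂π_C/∂q_C = 0: 122 - 3q_C - (q_B) = 0.
Borealis's profit: π_B = (171 - Q)q_B - (24q_B + 3q_B²). Setting ∂π_B/∂q_B = 0: 147 - 8q_B - (q_C) = 0.
Best responses: q_C = (122 - q_B)/3, q_B = (147 - q_C)/8.
Solving the pair: q_C = 829/23, q_B = 319/23.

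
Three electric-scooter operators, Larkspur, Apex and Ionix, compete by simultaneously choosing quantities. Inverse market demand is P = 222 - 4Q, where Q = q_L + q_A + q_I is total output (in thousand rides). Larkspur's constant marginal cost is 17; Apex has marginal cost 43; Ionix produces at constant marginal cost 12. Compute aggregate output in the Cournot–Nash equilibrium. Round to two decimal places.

37.13

Larkspur's profit: π_L = (222 - 4Q)q_L - (17q_L). Setting ∂π_L/∂q_L = 0: 205 - 8q_L - 4(q_A + q_I) = 0.
Apex's profit: π_A = (222 - 4Q)q_A - (43q_A). Setting ∂π_A/∂q_A = 0: 179 - 8q_A - 4(q_L + q_I) = 0.
Ionix's profit: π_I = (222 - 4Q)q_I - (12q_I). Setting ∂π_I/∂q_I = 0: 210 - 8q_I - 4(q_L + q_A) = 0.
Adding the 3 conditions: 594 − 8Q − 8Q = 0, i.e. Q = 297/8.
Back-substituting: q_L = (205 − 297/2)/4 = 113/8, q_A = (179 − 297/2)/4 = 61/8, q_I = (210 − 297/2)/4 = 123/8.
Total output Q = 113/8 + 61/8 + 123/8 = 297/8.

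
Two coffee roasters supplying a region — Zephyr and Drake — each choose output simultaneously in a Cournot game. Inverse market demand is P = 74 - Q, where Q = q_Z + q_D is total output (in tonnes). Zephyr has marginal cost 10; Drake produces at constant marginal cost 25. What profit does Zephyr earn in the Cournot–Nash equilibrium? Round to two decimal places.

693.44

Zephyr's profit: π_Z = (74 - Q)q_Z - (10q_Z). Setting ∂π_Z/∂q_Z = 0: 64 - 2q_Z - (q_D) = 0.
Drake's profit: π_D = (74 - Q)q_D - (25q_D). Setting ∂π_D/∂q_D = 0: 49 - 2q_D - (q_Z) = 0.
Rearranging gives the reaction functions q_Z = (64 - q_D)/2 and q_D = (49 - q_Z)/2.
Substituting one into the other gives q_Z = 79/3 and q_D = 34/3.
Price P = 74 - 113/3 = 109/3.
Zephyr's profit: (109/3 - 10)·(79/3) = 693.4444.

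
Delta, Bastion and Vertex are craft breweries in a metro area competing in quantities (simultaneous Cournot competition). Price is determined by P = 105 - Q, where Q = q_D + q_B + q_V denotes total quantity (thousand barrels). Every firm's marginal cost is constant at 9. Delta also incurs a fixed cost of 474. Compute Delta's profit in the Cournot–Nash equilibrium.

102

Each firm earns π_i = (105 - Q)q_i - 9q_i.
Setting ∂π_i/∂q_i = 0 with rivals' quantities fixed: 96 - 2q_i - Σ_{j≠i} q_j = 0.
With identical firms every q_j equals q_i, so Σ_{j≠i} q_j = 2q_i and 96 = 4q_i, giving q_i = 24.
Price P = 105 - 72 = 33.
Delta's profit: (33 - 9)·24 - 474 = 102.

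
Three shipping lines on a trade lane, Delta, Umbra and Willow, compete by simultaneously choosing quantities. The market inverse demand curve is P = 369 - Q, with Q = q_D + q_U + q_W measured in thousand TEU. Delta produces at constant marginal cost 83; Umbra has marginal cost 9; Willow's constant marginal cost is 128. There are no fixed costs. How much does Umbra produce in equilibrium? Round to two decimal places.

138.25

Delta's profit: π_D = (369 - Q)q_D - (83q_D). Setting ∂π_D/∂q_D = 0: 286 - 2q_D - (q_U + q_W) = 0.
Umbra's first-order condition: 360 - 2q_U - (q_D + q_W) = 0.
Willow's profit: π_W = (369 - Q)q_W - (128q_W). Setting ∂π_W/∂q_W = 0: 241 - 2q_W - (q_D + q_U) = 0.
Summing all 3 equations gives 887 − 4Q = 0, hence Q = 887/4.
Back-substituting: q_D = (286 − 887/4) = 257/4, q_U = (360 − 887/4) = 553/4, q_W = (241 − 887/4) = 77/4.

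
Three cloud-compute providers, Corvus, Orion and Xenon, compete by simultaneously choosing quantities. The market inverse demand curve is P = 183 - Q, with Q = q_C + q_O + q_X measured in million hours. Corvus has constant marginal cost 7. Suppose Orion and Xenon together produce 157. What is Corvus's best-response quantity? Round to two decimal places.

With rivals' combined output fixed at 157, Corvus's profit is π_C = (183 - 157 - q_C)q_C - (7q_C) = (26 - q_C)q_C - (7q_C).
∂π_C/∂q_C = 19 - 2q_C = 0, so q_C = 19/2.

9.50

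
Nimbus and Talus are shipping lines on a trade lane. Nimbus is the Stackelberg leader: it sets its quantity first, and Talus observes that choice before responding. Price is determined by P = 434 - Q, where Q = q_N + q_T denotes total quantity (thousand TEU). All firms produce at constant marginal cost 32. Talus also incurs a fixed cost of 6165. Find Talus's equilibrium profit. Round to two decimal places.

3935.25

Solve by backward induction. Given q_N, the follower Talus maximises π_T = (434 - q_N - q_T)q_T - 32q_T.
∂π_T/∂q_T = 402 - q_N - 2q_T = 0 gives the reaction function q_T = (402 - q_N)/2.
The leader anticipates this reaction. Substituting into P = 434 - Q gives P = 233 - (1/2)q_N, so π_N = (233 - (1/2)q_N)q_N - 32q_N.
Leader FOC: 201 - q_N = 0, so q_N = 201.
Then q_T = (402 - 201)/2 = 201/2.
Price P = 434 - 603/2 = 265/2.
Talus's profit: (265/2 - 32)·(201/2) - 6165 = 3935.2500.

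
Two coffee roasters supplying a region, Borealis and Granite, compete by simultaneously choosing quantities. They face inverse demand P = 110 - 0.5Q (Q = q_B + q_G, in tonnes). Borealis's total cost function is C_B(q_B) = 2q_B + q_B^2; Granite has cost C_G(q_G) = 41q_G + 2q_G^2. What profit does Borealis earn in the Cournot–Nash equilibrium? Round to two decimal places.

Borealis's profit: π_B = (110 - 0.5Q)q_B - (2q_B + q_B²). Setting ∂π_B/∂q_B = 0: 108 - 3q_B - (1/2)(q_G) = 0.
Granite's first-order condition: 69 - 5q_G - (1/2)(q_B) = 0.
Rearranging gives the reaction functions q_B = (108 - (1/2)q_G)/3 and q_G = (69 - (1/2)q_B)/5.
Solving the pair: q_B = 34.2712, q_G = 612/59.
Price P = 110 - (1/2)·44.6441 = 87.6780.
Borealis's profit: 87.6780·34.2712 - 2·34.2712 - 34.2712² = 1761.7713.

1761.77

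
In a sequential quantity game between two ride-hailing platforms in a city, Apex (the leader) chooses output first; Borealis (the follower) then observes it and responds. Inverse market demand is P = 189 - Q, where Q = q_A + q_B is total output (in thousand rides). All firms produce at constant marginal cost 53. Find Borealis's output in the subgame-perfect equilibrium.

34

The follower Borealis best-responds to any q_A: π_B = (189 - Q)q_B - 53q_B.
Setting the follower's marginal profit to zero, 136 - q_A - 2q_B = 0, i.e. q_B = (136 - q_A)/2.
The leader anticipates this reaction. Substituting into P = 189 - Q gives P = 121 - (1/2)q_A, so π_A = (121 - (1/2)q_A)q_A - 53q_A.
Leader FOC: 68 - q_A = 0, so q_A = 68.
Then q_B = (136 - 68)/2 = 34.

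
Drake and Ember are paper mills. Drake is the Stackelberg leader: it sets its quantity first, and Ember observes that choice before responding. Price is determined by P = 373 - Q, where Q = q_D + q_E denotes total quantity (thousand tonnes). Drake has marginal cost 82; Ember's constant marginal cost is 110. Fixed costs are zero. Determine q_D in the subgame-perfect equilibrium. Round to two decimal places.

159.50

Solve by backward induction. Given q_D, the follower Ember maximises π_E = (373 - q_D - q_E)q_E - 110q_E.
Setting the follower's marginal profit to zero, 263 - q_D - 2q_E = 0, i.e. q_E = (263 - q_D)/2.
The leader anticipates this reaction. Substituting into P = 373 - Q gives P = 483/2 - (1/2)q_D, so π_D = (483/2 - (1/2)q_D)q_D - 82q_D.
The leader's first-order condition 319/2 - q_D = 0 yields q_D = 319/2.
Then q_E = (263 - 319/2)/2 = 207/4.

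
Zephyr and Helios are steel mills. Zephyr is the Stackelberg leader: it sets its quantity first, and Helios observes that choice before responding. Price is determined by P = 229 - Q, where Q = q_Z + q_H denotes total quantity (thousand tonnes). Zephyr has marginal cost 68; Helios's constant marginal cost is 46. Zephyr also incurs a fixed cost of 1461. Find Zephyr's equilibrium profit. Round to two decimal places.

954.13

Solve by backward induction. Given q_Z, the follower Helios maximises π_H = (229 - q_Z - q_H)q_H - 46q_H.
Follower FOC: 183 - q_Z - 2q_H = 0, so q_H(q_Z) = (183 - q_Z)/2.
The leader anticipates this reaction. Substituting into P = 229 - Q gives P = 275/2 - (1/2)q_Z, so π_Z = (275/2 - (1/2)q_Z)q_Z - 68q_Z.
The leader's first-order condition 139/2 - q_Z = 0 yields q_Z = 139/2.
Then q_H = (183 - 139/2)/2 = 227/4.
Price P = 229 - 505/4 = 411/4.
Zephyr's profit: (411/4 - 68)·(139/2) - 1461 = 954.1250.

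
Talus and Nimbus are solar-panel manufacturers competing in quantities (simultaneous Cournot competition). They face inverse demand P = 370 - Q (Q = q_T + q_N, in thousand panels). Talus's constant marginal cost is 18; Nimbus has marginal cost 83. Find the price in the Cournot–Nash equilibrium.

157

Talus's profit: π_T = (370 - Q)q_T - (18q_T). Setting ∂π_T/∂q_T = 0: 352 - 2q_T - (q_N) = 0.
Nimbus's profit: π_N = (370 - Q)q_N - (83q_N). Setting ∂π_N/∂q_N = 0: 287 - 2q_N - (q_T) = 0.
Best responses: q_T = (352 - q_N)/2, q_N = (287 - q_T)/2.
Solving the pair: q_T = 139, q_N = 74.
Total output Q = 213, so price P = 370 - 213 = 157.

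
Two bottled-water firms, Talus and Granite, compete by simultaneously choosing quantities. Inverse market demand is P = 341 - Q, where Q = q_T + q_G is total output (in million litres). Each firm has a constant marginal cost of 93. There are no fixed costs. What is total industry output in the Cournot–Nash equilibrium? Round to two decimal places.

165.33

Each firm earns π_i = (341 - Q)q_i - 93q_i.
Setting ∂π_i/∂q_i = 0 with rivals' quantities fixed: 248 - 2q_i - q_j = 0.
By symmetry each firm produces the same amount; substituting q_j = q_i yields q_i = 248/3.
Total output Q = 248/3 + 248/3 = 496/3.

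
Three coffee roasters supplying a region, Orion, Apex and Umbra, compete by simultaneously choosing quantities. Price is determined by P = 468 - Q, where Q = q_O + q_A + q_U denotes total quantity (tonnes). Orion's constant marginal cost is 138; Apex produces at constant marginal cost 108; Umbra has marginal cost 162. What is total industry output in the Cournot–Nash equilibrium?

249

Orion's profit: π_O = (468 - Q)q_O - (138q_O). Setting ∂π_O/∂q_O = 0: 330 - 2q_O - (q_A + q_U) = 0.
Apex's profit: π_A = (468 - Q)q_A - (108q_A). Setting ∂π_A/∂q_A = 0: 360 - 2q_A - (q_O + q_U) = 0.
Umbra's profit: π_U = (468 - Q)q_U - (162q_U). Setting ∂π_U/∂q_U = 0: 306 - 2q_U - (q_O + q_A) = 0.
Adding the 3 first-order conditions: 996 − 4Q = 0, so Q = 249.
Back-substituting: q_O = (330 − 249) = 81, q_A = (360 − 249) = 111, q_U = (306 − 249) = 57.
Total output Q = 81 + 111 + 57 = 249.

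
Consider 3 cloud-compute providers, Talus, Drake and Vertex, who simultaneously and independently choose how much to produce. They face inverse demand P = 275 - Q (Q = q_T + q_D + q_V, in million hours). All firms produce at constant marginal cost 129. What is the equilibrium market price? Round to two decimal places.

165.50

Each firm earns π_i = (275 - Q)q_i - 129q_i.
First-order condition (treating rivals' output as given): 146 - 2q_i - Σ_{j≠i} q_j = 0.
By symmetry each firm produces the same amount; substituting Σ_{j≠i} q_j = 2q_i yields q_i = 146/4 = 73/2.
Total output Q = 219/2, so price P = 275 - 219/2 = 331/2.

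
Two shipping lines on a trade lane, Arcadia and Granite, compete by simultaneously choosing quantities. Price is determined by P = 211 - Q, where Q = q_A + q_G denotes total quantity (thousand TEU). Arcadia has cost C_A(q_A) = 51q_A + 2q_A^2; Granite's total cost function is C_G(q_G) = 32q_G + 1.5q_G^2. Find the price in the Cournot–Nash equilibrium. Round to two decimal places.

158.07

Arcadia's profit: π_A = (211 - Q)q_A - (51q_A + 2q_A²). Setting ∂π_A/∂q_A = 0: 160 - 6q_A - (q_G) = 0.
Granite's profit: π_G = (211 - Q)q_G - (32q_G + (3/2)q_G²). Setting ∂π_G/∂q_G = 0: 179 - 5q_G - (q_A) = 0.
Rearranging gives the reaction functions q_A = (160 - q_G)/6 and q_G = (179 - q_A)/5.
Substituting one into the other gives q_A = 621/29 and q_G = 914/29.
Total output Q = 1535/29, so price P = 211 - 1535/29 = 158.0690.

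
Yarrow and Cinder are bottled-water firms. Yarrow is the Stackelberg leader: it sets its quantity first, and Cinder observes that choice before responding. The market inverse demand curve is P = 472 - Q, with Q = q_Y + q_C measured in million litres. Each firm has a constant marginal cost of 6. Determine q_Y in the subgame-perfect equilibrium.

Solve by backward induction. Given q_Y, the follower Cinder maximises π_C = (472 - q_Y - q_C)q_C - 6q_C.
Setting the follower's marginal profit to zero, 466 - q_Y - 2q_C = 0, i.e. q_C = (466 - q_Y)/2.
The leader anticipates this reaction. Substituting into P = 472 - Q gives P = 239 - (1/2)q_Y, so π_Y = (239 - (1/2)q_Y)q_Y - 6q_Y.
Leader FOC: 233 - q_Y = 0, so q_Y = 233.
Then q_C = (466 - 233)/2 = 233/2.

233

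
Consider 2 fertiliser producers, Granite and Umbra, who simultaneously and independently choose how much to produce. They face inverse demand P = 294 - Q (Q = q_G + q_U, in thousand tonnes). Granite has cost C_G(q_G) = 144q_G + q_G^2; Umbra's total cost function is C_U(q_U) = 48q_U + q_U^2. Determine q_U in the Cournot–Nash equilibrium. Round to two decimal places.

55.60

Granite's profit: π_G = (294 - Q)q_G - (144q_G + q_G²). Setting ∂π_G/∂q_G = 0: 150 - 4q_G - (q_U) = 0.
Umbra's profit: π_U = (294 - Q)q_U - (48q_U + q_U²). Setting ∂π_U/∂q_U = 0: 246 - 4q_U - (q_G) = 0.
Best responses: q_G = (150 - q_U)/4, q_U = (246 - q_G)/4.
Substituting one into the other gives q_G = 118/5 and q_U = 278/5.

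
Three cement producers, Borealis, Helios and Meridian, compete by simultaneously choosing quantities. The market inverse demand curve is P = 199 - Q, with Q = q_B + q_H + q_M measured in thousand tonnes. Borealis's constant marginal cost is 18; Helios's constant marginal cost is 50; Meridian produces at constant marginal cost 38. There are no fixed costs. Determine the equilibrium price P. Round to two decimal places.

Borealis's profit: π_B = (199 - Q)q_B - (18q_B). Setting ∂π_B/∂q_B = 0: 181 - 2q_B - (q_H + q_M) = 0.
Helios's profit: π_H = (199 - Q)q_H - (50q_H). Setting ∂π_H/∂q_H = 0: 149 - 2q_H - (q_B + q_M) = 0.
Meridian's first-order condition: 161 - 2q_M - (q_B + q_H) = 0.
Adding the 3 conditions: 491 − 2Q − 2Q = 0, i.e. Q = 491/4.
Back-substituting: q_B = (181 − 491/4) = 233/4, q_H = (149 − 491/4) = 105/4, q_M = (161 − 491/4) = 153/4.
Total output Q = 491/4, so price P = 199 - 491/4 = 305/4.

76.25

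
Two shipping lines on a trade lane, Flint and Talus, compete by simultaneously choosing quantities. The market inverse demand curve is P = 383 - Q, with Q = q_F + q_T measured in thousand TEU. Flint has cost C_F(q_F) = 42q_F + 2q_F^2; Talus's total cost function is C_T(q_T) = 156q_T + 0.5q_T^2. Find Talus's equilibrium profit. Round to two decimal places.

5410.59

Flint's profit: π_F = (383 - Q)q_F - (42q_F + 2q_F²). Setting ∂π_F/∂q_F = 0: 341 - 6q_F - (q_T) = 0.
Talus's first-order condition: 227 - 3q_T - (q_F) = 0.
Best responses: q_F = (341 - q_T)/6, q_T = (227 - q_F)/3.
Solving the pair: q_F = 796/17, q_T = 1021/17.
Price P = 383 - 1817/17 = 276.1176.
Talus's profit: 276.1176·(1021/17) - 156·(1021/17) - (1/2)(1021/17)² = 5410.5934.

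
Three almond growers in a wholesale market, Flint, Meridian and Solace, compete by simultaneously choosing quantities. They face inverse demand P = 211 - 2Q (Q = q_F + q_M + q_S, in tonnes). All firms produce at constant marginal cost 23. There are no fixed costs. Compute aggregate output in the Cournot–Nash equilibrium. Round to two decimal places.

A representative firm's profit is π_i = q_i(211 - 2Q) - 23q_i.
First-order condition (treating rivals' output as given): 188 - 4q_i - 2·Σ_{j≠i} q_j = 0.
By symmetry each firm produces the same amount; substituting Σ_{j≠i} q_j = 2q_i yields q_i = 188/8 = 47/2.
Total output Q = 47/2 + 47/2 + 47/2 = 141/2.

70.50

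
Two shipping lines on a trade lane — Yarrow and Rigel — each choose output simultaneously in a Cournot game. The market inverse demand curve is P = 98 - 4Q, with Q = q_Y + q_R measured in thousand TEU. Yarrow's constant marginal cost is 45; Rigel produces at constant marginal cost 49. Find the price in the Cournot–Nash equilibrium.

64

Yarrow's profit: π_Y = (98 - 4Q)q_Y - (45q_Y). Setting ∂π_Y/∂q_Y = 0: 53 - 8q_Y - 4(q_R) = 0.
Rigel's first-order condition: 49 - 8q_R - 4(q_Y) = 0.
Best responses: q_Y = (53 - 4q_R)/8, q_R = (49 - 4q_Y)/8.
Substituting one into the other gives q_Y = 19/4 and q_R = 15/4.
Total output Q = 17/2, so price P = 98 - 4·(17/2) = 64.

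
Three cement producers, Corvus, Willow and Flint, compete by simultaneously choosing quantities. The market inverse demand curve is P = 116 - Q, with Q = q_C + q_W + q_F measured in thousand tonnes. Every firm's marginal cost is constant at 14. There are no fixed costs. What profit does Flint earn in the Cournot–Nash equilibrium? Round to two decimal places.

Each firm earns π_i = (116 - Q)q_i - 14q_i.
Setting ∂π_i/∂q_i = 0 with rivals' quantities fixed: 102 - 2q_i - Σ_{j≠i} q_j = 0.
By symmetry each firm produces the same amount; substituting Σ_{j≠i} q_j = 2q_i yields q_i = 102/4 = 51/2.
Price P = 116 - 153/2 = 79/2.
Flint's profit: (79/2 - 14)·(51/2) = 650.2500.

650.25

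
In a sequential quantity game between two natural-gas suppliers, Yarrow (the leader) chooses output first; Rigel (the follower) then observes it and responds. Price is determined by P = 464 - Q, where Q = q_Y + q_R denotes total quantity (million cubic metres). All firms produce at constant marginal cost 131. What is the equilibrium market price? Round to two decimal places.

214.25

The follower Rigel best-responds to any q_Y: π_R = (464 - Q)q_R - 131q_R.
∂π_R/∂q_R = 333 - q_Y - 2q_R = 0 gives the reaction function q_R = (333 - q_Y)/2.
The leader anticipates this reaction. Substituting into P = 464 - Q gives P = 595/2 - (1/2)q_Y, so π_Y = (595/2 - (1/2)q_Y)q_Y - 131q_Y.
The leader's first-order condition 333/2 - q_Y = 0 yields q_Y = 333/2.
Then q_R = (333 - 333/2)/2 = 333/4.
Total output Q = 999/4, so price P = 464 - 999/4 = 857/4.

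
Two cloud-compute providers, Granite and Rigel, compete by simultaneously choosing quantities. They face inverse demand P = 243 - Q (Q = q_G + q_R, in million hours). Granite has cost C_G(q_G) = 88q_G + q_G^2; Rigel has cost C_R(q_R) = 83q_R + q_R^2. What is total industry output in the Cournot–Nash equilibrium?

63

Granite's profit: π_G = (243 - Q)q_G - (88q_G + q_G²). Setting ∂π_G/∂q_G = 0: 155 - 4q_G - (q_R) = 0.
Rigel's profit: π_R = (243 - Q)q_R - (83q_R + q_R²). Setting ∂π_R/∂q_R = 0: 160 - 4q_R - (q_G) = 0.
Rearranging gives the reaction functions q_G = (155 - q_R)/4 and q_R = (160 - q_G)/4.
Substituting one into the other gives q_G = 92/3 and q_R = 97/3.
Total output Q = 92/3 + 97/3 = 63.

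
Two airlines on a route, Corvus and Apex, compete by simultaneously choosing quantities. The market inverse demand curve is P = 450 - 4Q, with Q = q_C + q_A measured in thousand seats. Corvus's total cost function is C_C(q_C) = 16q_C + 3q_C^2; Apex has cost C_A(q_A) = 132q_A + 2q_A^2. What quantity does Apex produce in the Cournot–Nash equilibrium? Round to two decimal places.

Corvus's profit: π_C = (450 - 4Q)q_C - (16q_C + 3q_C²). Setting ∂π_C/∂q_C = 0: 434 - 14q_C - 4(q_A) = 0.
Apex's profit: π_A = (450 - 4Q)q_A - (132q_A + 2q_A²). Setting ∂π_A/∂q_A = 0: 318 - 12q_A - 4(q_C) = 0.
Rearranging gives the reaction functions q_C = (434 - 4q_A)/14 and q_A = (318 - 4q_C)/12.
Solving the pair: q_C = 492/19, q_A = 679/38.

17.87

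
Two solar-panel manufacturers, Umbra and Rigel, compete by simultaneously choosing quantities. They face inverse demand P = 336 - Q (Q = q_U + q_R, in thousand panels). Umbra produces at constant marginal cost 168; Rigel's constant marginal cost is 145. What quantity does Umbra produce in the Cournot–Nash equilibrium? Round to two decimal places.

Umbra's profit: π_U = (336 - Q)q_U - (168q_U). Setting ∂π_U/∂q_U = 0: 168 - 2q_U - (q_R) = 0.
Rigel's profit: π_R = (336 - Q)q_R - (145q_R). Setting ∂π_R/∂q_R = 0: 191 - 2q_R - (q_U) = 0.
So q_U = (168 - q_R)/2 and q_R = (191 - q_U)/2.
Substituting one into the other gives q_U = 145/3 and q_R = 214/3.

48.33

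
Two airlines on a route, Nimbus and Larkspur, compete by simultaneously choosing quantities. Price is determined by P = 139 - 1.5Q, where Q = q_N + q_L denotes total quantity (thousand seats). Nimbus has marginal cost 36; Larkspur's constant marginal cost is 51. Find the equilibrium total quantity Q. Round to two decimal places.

Nimbus's profit: π_N = (139 - 1.5Q)q_N - (36q_N). Setting ∂π_N/∂q_N = 0: 103 - 3q_N - (3/2)(q_L) = 0.
Larkspur's profit: π_L = (139 - 1.5Q)q_L - (51q_L). Setting ∂π_L/∂q_L = 0: 88 - 3q_L - (3/2)(q_N) = 0.
So q_N = (103 - (3/2)q_L)/3 and q_L = (88 - (3/2)q_N)/3.
Substituting one into the other gives q_N = 236/9 and q_L = 146/9.
Total output Q = 236/9 + 146/9 = 382/9.

42.44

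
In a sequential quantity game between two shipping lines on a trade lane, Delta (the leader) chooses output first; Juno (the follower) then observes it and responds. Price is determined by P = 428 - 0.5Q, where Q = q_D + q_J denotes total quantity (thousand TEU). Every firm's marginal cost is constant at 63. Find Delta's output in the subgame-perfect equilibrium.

365

The follower Juno best-responds to any q_D: π_J = (428 - 0.5Q)q_J - 63q_J.
Follower FOC: 365 - (1/2)q_D - q_J = 0, so q_J(q_D) = (365 - (1/2)q_D).
The leader anticipates this reaction. Substituting into P = 428 - 0.5Q gives P = 491/2 - (1/4)q_D, so π_D = (491/2 - (1/4)q_D)q_D - 63q_D.
Maximising: ∂π_D/∂q_D = 365/2 - (1/2)q_D = 0, giving q_D = 365.
Then q_J = (365 - (1/2)·365) = 365/2.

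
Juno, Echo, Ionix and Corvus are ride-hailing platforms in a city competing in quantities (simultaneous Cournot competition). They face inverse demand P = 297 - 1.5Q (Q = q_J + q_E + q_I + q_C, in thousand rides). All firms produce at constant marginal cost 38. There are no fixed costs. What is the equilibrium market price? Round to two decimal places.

89.80

Each firm earns π_i = (297 - 1.5Q)q_i - 38q_i.
First-order condition (treating rivals' output as given): 259 - 3q_i - (3/2)·Σ_{j≠i} q_j = 0.
With identical firms every q_j equals q_i, so Σ_{j≠i} q_j = 3q_i and 259 = (15/2)q_i, giving q_i = 518/15.
Total output Q = 138.1333, so price P = 297 - (3/2)·138.1333 = 449/5.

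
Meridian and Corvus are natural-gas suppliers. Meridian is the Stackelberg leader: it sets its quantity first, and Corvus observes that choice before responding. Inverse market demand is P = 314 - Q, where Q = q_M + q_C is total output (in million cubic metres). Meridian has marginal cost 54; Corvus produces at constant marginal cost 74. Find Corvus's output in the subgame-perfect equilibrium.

Solve by backward induction. Given q_M, the follower Corvus maximises π_C = (314 - q_M - q_C)q_C - 74q_C.
∂π_C/∂q_C = 240 - q_M - 2q_C = 0 gives the reaction function q_C = (240 - q_M)/2.
Meridian substitutes q_C(q_M) into its own profit: π_M = q_M(314 - q_M - (240 - q_M)/2) - 54q_M = (194 - (1/2)q_M)q_M - 54q_M.
The leader's first-order condition 140 - q_M = 0 yields q_M = 140.
Then q_C = (240 - 140)/2 = 50.

50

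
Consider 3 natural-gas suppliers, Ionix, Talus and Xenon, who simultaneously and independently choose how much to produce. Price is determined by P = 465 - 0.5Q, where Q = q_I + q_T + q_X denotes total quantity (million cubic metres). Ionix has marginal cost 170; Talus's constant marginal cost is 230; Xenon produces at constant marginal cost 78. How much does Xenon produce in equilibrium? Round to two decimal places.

Ionix's profit: π_I = (465 - 0.5Q)q_I - (170q_I). Setting ∂π_I/∂q_I = 0: 295 - q_I - (1/2)(q_T + q_X) = 0.
Talus's profit: π_T = (465 - 0.5Q)q_T - (230q_T). Setting ∂π_T/∂q_T = 0: 235 - q_T - (1/2)(q_I + q_X) = 0.
Xenon's profit: π_X = (465 - 0.5Q)q_X - (78q_X). Setting ∂π_X/∂q_X = 0: 387 - q_X - (1/2)(q_I + q_T) = 0.
Adding the 3 conditions: 917 − Q − Q = 0, i.e. Q = 917/2.
Back-substituting: q_I = (295 − 917/4)/(1/2) = 263/2, q_T = (235 − 917/4)/(1/2) = 23/2, q_X = (387 − 917/4)/(1/2) = 631/2.

315.50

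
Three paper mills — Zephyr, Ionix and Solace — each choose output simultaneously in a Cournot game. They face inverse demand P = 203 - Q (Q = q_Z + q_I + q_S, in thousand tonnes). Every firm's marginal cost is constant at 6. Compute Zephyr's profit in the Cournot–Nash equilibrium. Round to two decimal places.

2425.56

A representative firm's profit is π_i = q_i(203 - Q) - 6q_i.
Setting ∂π_i/∂q_i = 0 with rivals' quantities fixed: 197 - 2q_i - Σ_{j≠i} q_j = 0.
With identical firms every q_j equals q_i, so Σ_{j≠i} q_j = 2q_i and 197 = 4q_i, giving q_i = 197/4.
Price P = 203 - 591/4 = 221/4.
Zephyr's profit: (221/4 - 6)·(197/4) = 2425.5625.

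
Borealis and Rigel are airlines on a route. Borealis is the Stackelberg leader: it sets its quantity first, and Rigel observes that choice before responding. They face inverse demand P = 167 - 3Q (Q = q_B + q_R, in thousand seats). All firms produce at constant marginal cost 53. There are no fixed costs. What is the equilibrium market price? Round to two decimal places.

The follower Rigel best-responds to any q_B: π_R = (167 - 3Q)q_R - 53q_R.
Follower FOC: 114 - 3q_B - 6q_R = 0, so q_R(q_B) = (114 - 3q_B)/6.
The leader anticipates this reaction. Substituting into P = 167 - 3Q gives P = 110 - (3/2)q_B, so π_B = (110 - (3/2)q_B)q_B - 53q_B.
Leader FOC: 57 - 3q_B = 0, so q_B = 19.
Then q_R = (114 - 3·19)/6 = 19/2.
Total output Q = 57/2, so price P = 167 - 3·(57/2) = 163/2.

81.50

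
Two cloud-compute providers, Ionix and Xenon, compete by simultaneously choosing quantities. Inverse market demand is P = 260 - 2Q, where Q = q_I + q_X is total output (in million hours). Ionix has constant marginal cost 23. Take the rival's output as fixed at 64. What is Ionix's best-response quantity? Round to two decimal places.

27.25

With the rival's output fixed at 64, Ionix's profit is π_I = (260 - 2·64 - 2q_I)q_I - (23q_I) = (132 - 2q_I)q_I - (23q_I).
∂π_I/∂q_I = 109 - 4q_I = 0, so q_I = 109/4.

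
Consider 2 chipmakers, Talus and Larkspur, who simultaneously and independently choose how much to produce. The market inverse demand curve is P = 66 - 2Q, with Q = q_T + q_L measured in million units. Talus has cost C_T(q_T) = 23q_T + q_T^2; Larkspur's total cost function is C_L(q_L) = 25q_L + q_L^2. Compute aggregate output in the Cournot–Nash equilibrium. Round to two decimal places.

10.50

Talus's profit: π_T = (66 - 2Q)q_T - (23q_T + q_T²). Setting ∂π_T/∂q_T = 0: 43 - 6q_T - 2(q_L) = 0.
Larkspur's profit: π_L = (66 - 2Q)q_L - (25q_L + q_L²). Setting ∂π_L/∂q_L = 0: 41 - 6q_L - 2(q_T) = 0.
So q_T = (43 - 2q_L)/6 and q_L = (41 - 2q_T)/6.
Substituting one into the other gives q_T = 11/2 and q_L = 5.
Total output Q = 11/2 + 5 = 21/2.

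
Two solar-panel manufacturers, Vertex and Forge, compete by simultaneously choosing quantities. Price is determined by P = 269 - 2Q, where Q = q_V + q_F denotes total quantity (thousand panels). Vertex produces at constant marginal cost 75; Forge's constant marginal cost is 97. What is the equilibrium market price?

147

Vertex's profit: π_V = (269 - 2Q)q_V - (75q_V). Setting ∂π_V/∂q_V = 0: 194 - 4q_V - 2(q_F) = 0.
Forge's first-order condition: 172 - 4q_F - 2(q_V) = 0.
So q_V = (194 - 2q_F)/4 and q_F = (172 - 2q_V)/4.
Substituting one into the other gives q_V = 36 and q_F = 25.
Total output Q = 61, so price P = 269 - 2·61 = 147.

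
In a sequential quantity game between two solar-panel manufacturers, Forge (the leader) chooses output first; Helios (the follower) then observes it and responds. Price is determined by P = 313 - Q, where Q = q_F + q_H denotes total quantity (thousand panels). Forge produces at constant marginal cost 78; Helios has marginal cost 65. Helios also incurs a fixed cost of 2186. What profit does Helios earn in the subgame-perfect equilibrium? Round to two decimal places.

Solve by backward induction. Given q_F, the follower Helios maximises π_H = (313 - q_F - q_H)q_H - 65q_H.
Follower FOC: 248 - q_F - 2q_H = 0, so q_H(q_F) = (248 - q_F)/2.
The leader anticipates this reaction. Substituting into P = 313 - Q gives P = 189 - (1/2)q_F, so π_F = (189 - (1/2)q_F)q_F - 78q_F.
The leader's first-order condition 111 - q_F = 0 yields q_F = 111.
Then q_H = (248 - 111)/2 = 137/2.
Price P = 313 - 359/2 = 267/2.
Helios's profit: (267/2 - 65)·(137/2) - 2186 = 2506.2500.

2506.25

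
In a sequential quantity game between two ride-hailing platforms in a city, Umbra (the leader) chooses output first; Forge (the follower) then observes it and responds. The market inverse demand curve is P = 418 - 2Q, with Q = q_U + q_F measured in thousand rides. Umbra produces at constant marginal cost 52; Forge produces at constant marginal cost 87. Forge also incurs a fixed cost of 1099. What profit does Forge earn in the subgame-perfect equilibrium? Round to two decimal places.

1029.78

Solve by backward induction. Given q_U, the follower Forge maximises π_F = (418 - 2q_U - 2q_F)q_F - 87q_F.
Setting the follower's marginal profit to zero, 331 - 2q_U - 4q_F = 0, i.e. q_F = (331 - 2q_U)/4.
The leader anticipates this reaction. Substituting into P = 418 - 2Q gives P = 505/2 - q_U, so π_U = (505/2 - q_U)q_U - 52q_U.
Leader FOC: 401/2 - 2q_U = 0, so q_U = 401/4.
Then q_F = (331 - 2·(401/4))/4 = 261/8.
Price P = 418 - 2·(1063/8) = 609/4.
Forge's profit: (609/4 - 87)·(261/8) - 1099 = 1029.7813.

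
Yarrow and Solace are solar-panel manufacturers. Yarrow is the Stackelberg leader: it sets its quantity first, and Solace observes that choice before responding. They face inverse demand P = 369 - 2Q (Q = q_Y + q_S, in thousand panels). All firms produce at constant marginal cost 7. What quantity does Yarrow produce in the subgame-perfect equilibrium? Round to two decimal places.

The follower Solace best-responds to any q_Y: π_S = (369 - 2Q)q_S - 7q_S.
∂π_S/∂q_S = 362 - 2q_Y - 4q_S = 0 gives the reaction function q_S = (362 - 2q_Y)/4.
Yarrow substitutes q_S(q_Y) into its own profit: π_Y = q_Y(369 - 2q_Y - (362 - 2q_Y)/2) - 7q_Y = (188 - q_Y)q_Y - 7q_Y.
Maximising: ∂π_Y/∂q_Y = 181 - 2q_Y = 0, giving q_Y = 181/2.
Then q_S = (362 - 2·(181/2))/4 = 181/4.

90.50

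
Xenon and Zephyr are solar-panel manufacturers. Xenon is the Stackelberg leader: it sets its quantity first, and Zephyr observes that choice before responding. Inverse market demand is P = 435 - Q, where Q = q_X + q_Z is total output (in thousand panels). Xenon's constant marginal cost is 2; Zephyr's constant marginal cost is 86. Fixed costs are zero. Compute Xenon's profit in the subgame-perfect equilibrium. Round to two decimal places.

33411.13

Solve by backward induction. Given q_X, the follower Zephyr maximises π_Z = (435 - q_X - q_Z)q_Z - 86q_Z.
Setting the follower's marginal profit to zero, 349 - q_X - 2q_Z = 0, i.e. q_Z = (349 - q_X)/2.
Xenon substitutes q_Z(q_X) into its own profit: π_X = q_X(435 - q_X - (349 - q_X)/2) - 2q_X = (521/2 - (1/2)q_X)q_X - 2q_X.
The leader's first-order condition 517/2 - q_X = 0 yields q_X = 517/2.
Then q_Z = (349 - 517/2)/2 = 181/4.
Price P = 435 - 1215/4 = 525/4.
Xenon's profit: (525/4 - 2)·(517/2) = 33411.1250.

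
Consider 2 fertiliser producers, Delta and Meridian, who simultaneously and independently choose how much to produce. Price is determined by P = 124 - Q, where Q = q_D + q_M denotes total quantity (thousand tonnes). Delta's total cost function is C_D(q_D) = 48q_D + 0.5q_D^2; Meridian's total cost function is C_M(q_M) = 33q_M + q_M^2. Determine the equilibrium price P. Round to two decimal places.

Delta's profit: π_D = (124 - Q)q_D - (48q_D + (1/2)q_D²). Setting ∂π_D/∂q_D = 0: 76 - 3q_D - (q_M) = 0.
Meridian's profit: π_M = (124 - Q)q_M - (33q_M + q_M²). Setting ∂π_M/∂q_M = 0: 91 - 4q_M - (q_D) = 0.
Rearranging gives the reaction functions q_D = (76 - q_M)/3 and q_M = (91 - q_D)/4.
Solving the pair: q_D = 213/11, q_M = 197/11.
Total output Q = 410/11, so price P = 124 - 410/11 = 954/11.

86.73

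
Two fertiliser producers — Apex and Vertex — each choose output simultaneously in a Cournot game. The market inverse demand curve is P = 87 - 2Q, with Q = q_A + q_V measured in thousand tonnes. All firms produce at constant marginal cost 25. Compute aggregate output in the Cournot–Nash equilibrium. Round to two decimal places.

20.67

A representative firm's profit is π_i = q_i(87 - 2Q) - 25q_i.
Setting ∂π_i/∂q_i = 0 with rivals' quantities fixed: 62 - 4q_i - 2q_j = 0.
With identical firms every q_j equals q_i, so q_j = q_i and 62 = 6q_i, giving q_i = 31/3.
Total output Q = 31/3 + 31/3 = 62/3.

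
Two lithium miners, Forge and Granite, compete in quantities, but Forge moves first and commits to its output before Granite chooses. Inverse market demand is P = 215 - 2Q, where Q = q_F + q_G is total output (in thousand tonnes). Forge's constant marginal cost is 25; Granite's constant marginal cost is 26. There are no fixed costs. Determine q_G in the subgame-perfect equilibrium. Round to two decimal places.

Solve by backward induction. Given q_F, the follower Granite maximises π_G = (215 - 2q_F - 2q_G)q_G - 26q_G.
∂π_G/∂q_G = 189 - 2q_F - 4q_G = 0 gives the reaction function q_G = (189 - 2q_F)/4.
The leader anticipates this reaction. Substituting into P = 215 - 2Q gives P = 241/2 - q_F, so π_F = (241/2 - q_F)q_F - 25q_F.
The leader's first-order condition 191/2 - 2q_F = 0 yields q_F = 191/4.
Then q_G = (189 - 2·(191/4))/4 = 187/8.

23.38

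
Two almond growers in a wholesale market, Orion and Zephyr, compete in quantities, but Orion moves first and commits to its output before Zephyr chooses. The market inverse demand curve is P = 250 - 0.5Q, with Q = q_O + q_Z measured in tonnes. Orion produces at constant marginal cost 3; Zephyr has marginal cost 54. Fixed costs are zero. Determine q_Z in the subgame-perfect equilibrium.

47

The follower Zephyr best-responds to any q_O: π_Z = (250 - 0.5Q)q_Z - 54q_Z.
Setting the follower's marginal profit to zero, 196 - (1/2)q_O - q_Z = 0, i.e. q_Z = (196 - (1/2)q_O).
The leader anticipates this reaction. Substituting into P = 250 - 0.5Q gives P = 152 - (1/4)q_O, so π_O = (152 - (1/4)q_O)q_O - 3q_O.
Leader FOC: 149 - (1/2)q_O = 0, so q_O = 298.
Then q_Z = (196 - (1/2)·298) = 47.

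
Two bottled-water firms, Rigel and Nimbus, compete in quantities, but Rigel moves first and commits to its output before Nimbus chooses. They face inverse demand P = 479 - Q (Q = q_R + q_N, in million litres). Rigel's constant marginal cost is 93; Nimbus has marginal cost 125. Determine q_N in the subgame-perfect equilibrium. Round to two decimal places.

72.50

Solve by backward induction. Given q_R, the follower Nimbus maximises π_N = (479 - q_R - q_N)q_N - 125q_N.
∂π_N/∂q_N = 354 - q_R - 2q_N = 0 gives the reaction function q_N = (354 - q_R)/2.
The leader anticipates this reaction. Substituting into P = 479 - Q gives P = 302 - (1/2)q_R, so π_R = (302 - (1/2)q_R)q_R - 93q_R.
Leader FOC: 209 - q_R = 0, so q_R = 209.
Then q_N = (354 - 209)/2 = 145/2.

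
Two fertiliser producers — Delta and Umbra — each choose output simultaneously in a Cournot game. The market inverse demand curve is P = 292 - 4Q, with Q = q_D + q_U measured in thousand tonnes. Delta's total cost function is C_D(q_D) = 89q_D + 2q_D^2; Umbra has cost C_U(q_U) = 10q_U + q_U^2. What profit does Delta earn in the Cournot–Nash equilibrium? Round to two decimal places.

Delta's profit: π_D = (292 - 4Q)q_D - (89q_D + 2q_D²). Setting ∂π_D/∂q_D = 0: 203 - 12q_D - 4(q_U) = 0.
Umbra's profit: π_U = (292 - 4Q)q_U - (10q_U + q_U²). Setting ∂π_U/∂q_U = 0: 282 - 10q_U - 4(q_D) = 0.
So q_D = (203 - 4q_U)/12 and q_U = (282 - 4q_D)/10.
Solving the pair: q_D = 451/52, q_U = 643/26.
Price P = 292 - 4·(1737/52) = 158.3846.
Delta's profit: 158.3846·(451/52) - 89·(451/52) - 2(451/52)² = 451.3336.

451.33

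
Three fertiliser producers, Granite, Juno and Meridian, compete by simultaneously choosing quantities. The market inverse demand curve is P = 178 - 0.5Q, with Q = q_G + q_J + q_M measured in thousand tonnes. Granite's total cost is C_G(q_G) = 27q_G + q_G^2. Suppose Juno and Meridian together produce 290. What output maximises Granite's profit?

2

With rivals' combined output fixed at 290, Granite's profit is π_G = (178 - (1/2)·290 - (1/2)q_G)q_G - (27q_G + q_G²) = (33 - (1/2)q_G)q_G - (27q_G + q_G²).
∂π_G/∂q_G = 6 - 3q_G = 0, so q_G = 2.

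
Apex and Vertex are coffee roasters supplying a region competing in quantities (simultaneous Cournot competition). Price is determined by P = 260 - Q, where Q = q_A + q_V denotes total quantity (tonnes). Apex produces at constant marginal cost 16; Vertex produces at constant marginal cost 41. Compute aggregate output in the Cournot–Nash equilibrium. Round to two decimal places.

154.33

Apex's profit: π_A = (260 - Q)q_A - (16q_A). Setting ∂π_A/∂q_A = 0: 244 - 2q_A - (q_V) = 0.
Vertex's first-order condition: 219 - 2q_V - (q_A) = 0.
So q_A = (244 - q_V)/2 and q_V = (219 - q_A)/2.
Solving the pair: q_A = 269/3, q_V = 194/3.
Total output Q = 269/3 + 194/3 = 463/3.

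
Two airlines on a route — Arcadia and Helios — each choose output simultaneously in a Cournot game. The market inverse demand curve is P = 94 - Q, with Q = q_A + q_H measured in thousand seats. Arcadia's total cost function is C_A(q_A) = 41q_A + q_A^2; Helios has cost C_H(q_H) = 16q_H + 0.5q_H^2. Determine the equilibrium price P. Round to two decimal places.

63.09

Arcadia's profit: π_A = (94 - Q)q_A - (41q_A + q_A²). Setting ∂π_A/∂q_A = 0: 53 - 4q_A - (q_H) = 0.
Helios's profit: π_H = (94 - Q)q_H - (16q_H + (1/2)q_H²). Setting ∂π_H/∂q_H = 0: 78 - 3q_H - (q_A) = 0.
Best responses: q_A = (53 - q_H)/4, q_H = (78 - q_A)/3.
Solving the pair: q_A = 81/11, q_H = 259/11.
Total output Q = 340/11, so price P = 94 - 340/11 = 694/11.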